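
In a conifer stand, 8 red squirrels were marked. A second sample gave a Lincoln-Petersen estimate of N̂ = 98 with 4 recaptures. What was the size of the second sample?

C = 49

From N = M·C/R: C = N·R / M = 98·4 / 8 = 392 / 8 = 49.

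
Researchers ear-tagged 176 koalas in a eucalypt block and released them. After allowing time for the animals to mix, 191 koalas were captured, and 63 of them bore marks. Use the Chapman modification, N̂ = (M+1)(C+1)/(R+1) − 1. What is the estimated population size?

N̂ = (176+1)(191+1)/(63+1) − 1 = 177·192/64 − 1
= 33984/64 − 1 = 531 − 1 = 530

N = 530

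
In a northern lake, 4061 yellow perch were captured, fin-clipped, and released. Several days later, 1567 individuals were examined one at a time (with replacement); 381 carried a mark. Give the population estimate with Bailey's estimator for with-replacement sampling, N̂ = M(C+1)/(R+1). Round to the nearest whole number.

N̂ = 4061·(1567+1)/(381+1) = 4061·1568/382 = 6367648/382 ≈ 16669.2 → 16669

N ≈ 16,669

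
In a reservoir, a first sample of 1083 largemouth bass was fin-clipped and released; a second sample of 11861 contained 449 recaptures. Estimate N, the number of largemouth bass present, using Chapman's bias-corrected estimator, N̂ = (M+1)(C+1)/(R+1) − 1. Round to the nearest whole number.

N̂ = (1083+1)(11861+1)/(449+1) − 1 = 1084·11862/450 − 1
= 12858408/450 − 1 ≈ 28574.2 − 1 ≈ 28573.2 → 28573

N ≈ 28,573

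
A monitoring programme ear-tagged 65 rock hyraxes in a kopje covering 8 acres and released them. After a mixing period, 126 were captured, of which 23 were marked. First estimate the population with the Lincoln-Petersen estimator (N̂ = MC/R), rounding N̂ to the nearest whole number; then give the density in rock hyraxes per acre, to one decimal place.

density ≈ 44.5 rock hyraxes per acre

N̂ = 65·126/23 = 8190/23 ≈ 356.1 → 356
Density = N̂ / area = 356 / 8 ≈ 44.50 → 44.5 per acre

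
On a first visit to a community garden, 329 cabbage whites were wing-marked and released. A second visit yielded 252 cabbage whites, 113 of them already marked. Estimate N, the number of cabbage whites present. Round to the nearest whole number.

Lincoln-Petersen assumes M/N = R/C, so N = M·C / R.
N = (329 × 252) / 113 = 82908 / 113 ≈ 733.7 → 734

N ≈ 734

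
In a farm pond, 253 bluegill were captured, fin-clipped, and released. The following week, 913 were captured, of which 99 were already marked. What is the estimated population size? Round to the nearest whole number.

The marked fraction in the recapture sample should equal the marked fraction in the population: 99/913 = 253/N.
N = (253 × 913) / 99 = 230989 / 99 ≈ 2333.2 → 2333

N ≈ 2333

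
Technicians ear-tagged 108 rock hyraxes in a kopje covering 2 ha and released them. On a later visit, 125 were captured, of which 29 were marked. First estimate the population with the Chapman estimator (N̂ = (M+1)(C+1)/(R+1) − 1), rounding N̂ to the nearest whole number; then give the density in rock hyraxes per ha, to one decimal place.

N̂ = 109·126/30 − 1 = 13734/30 − 1 ≈ 456.8 → 457
Density = N̂ / area = 457 / 2 ≈ 228.50 → 228.5 per ha

density ≈ 228.5 rock hyraxes per ha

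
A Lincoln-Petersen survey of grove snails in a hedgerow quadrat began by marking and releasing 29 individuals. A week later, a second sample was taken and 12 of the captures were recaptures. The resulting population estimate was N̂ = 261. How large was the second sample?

C = 108

From N = M·C/R: C = N·R / M = 261·12 / 29 = 3132 / 29 = 108.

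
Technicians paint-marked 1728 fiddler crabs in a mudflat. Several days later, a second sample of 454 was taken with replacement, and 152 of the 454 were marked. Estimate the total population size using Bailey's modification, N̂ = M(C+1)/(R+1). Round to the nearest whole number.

N̂ = 1728·(454+1)/(152+1) = 1728·455/153 = 786240/153 ≈ 5138.8 → 5139

N ≈ 5139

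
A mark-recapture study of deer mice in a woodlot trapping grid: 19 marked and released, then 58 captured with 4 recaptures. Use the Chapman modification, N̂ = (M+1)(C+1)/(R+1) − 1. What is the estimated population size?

N = 235

N̂ = (19+1)(58+1)/(4+1) − 1 = 20·59/5 − 1
= 1180/5 − 1 = 236 − 1 = 235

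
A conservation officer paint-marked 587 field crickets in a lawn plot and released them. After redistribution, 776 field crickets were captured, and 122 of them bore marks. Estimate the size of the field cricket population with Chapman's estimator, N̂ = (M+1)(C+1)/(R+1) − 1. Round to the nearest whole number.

N ≈ 3713

N̂ = (587+1)(776+1)/(122+1) − 1 = 588·777/123 − 1
= 456876/123 − 1 ≈ 3714.4 − 1 ≈ 3713.4 → 3713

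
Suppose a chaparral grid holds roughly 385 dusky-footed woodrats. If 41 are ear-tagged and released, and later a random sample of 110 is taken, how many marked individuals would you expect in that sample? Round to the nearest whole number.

The marked fraction of the population is 41/385, so in a sample of 110 expect C·(M/N) marked.
E[R] = 41 × 110 / 385 = 4510 / 385 ≈ 11.7 → 12

expected recaptures ≈ 12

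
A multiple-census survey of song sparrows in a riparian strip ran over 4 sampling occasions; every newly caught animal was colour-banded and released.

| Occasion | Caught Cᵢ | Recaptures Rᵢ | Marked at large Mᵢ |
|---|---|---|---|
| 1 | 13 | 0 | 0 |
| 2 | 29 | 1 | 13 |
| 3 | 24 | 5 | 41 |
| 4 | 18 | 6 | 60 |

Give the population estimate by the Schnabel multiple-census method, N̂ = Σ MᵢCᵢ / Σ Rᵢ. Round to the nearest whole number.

Σ MᵢCᵢ = 0·13 + 13·29 + 41·24 + 60·18 = 0 + 377 + 984 + 1080 = 2441
Σ Rᵢ = 0 + 1 + 5 + 6 = 12
N̂ = 2441 / 12 ≈ 203.4 → 203

N ≈ 203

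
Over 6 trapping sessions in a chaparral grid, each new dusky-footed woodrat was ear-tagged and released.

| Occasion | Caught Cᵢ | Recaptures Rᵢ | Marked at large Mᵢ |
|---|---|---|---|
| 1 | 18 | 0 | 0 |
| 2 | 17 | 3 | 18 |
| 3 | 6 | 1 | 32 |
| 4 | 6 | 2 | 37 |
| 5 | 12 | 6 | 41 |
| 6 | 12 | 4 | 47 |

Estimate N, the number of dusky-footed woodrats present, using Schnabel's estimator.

Σ MᵢCᵢ = 0·18 + 18·17 + 32·6 + 37·6 + 41·12 + 47·12 = 0 + 306 + 192 + 222 + 492 + 564 = 1776
Σ Rᵢ = 0 + 3 + 1 + 2 + 6 + 4 = 16
N̂ = 1776 / 16 = 111

N = 111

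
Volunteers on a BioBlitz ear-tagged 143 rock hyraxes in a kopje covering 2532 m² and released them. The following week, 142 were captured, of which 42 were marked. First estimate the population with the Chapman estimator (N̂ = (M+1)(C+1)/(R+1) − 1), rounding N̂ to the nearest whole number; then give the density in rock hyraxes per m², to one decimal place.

N̂ = 144·143/43 − 1 = 20592/43 − 1 ≈ 477.9 → 478
Density = N̂ / area = 478 / 2532 ≈ 0.19 → 0.2 per m²

density ≈ 0.2 rock hyraxes per m²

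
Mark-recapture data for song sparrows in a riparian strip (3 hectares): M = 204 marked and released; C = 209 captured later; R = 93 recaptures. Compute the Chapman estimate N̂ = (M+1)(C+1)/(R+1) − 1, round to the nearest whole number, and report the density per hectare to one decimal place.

density ≈ 152.3 song sparrows per hectare

N̂ = 205·210/94 − 1 = 43050/94 − 1 ≈ 457.0 → 457
Density = N̂ / area = 457 / 3 ≈ 152.33 → 152.3 per hectare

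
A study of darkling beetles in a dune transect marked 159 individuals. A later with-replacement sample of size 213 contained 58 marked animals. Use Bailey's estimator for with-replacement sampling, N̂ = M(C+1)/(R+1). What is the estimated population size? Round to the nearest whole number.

N̂ = 159·(213+1)/(58+1) = 159·214/59 = 34026/59 ≈ 576.7 → 577

N ≈ 577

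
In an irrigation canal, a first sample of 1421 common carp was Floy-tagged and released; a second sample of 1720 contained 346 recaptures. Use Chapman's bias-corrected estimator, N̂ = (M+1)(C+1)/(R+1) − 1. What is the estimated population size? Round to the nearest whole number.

N ≈ 7052

N̂ = (1421+1)(1720+1)/(346+1) − 1 = 1422·1721/347 − 1
= 2447262/347 − 1 ≈ 7052.6 − 1 ≈ 7051.6 → 7052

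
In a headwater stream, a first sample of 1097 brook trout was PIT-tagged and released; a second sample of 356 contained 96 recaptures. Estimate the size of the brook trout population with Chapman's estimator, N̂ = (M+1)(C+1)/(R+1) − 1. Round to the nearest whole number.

N̂ = (1097+1)(356+1)/(96+1) − 1 = 1098·357/97 − 1
= 391986/97 − 1 ≈ 4041.1 − 1 ≈ 4040.1 → 4040

N ≈ 4040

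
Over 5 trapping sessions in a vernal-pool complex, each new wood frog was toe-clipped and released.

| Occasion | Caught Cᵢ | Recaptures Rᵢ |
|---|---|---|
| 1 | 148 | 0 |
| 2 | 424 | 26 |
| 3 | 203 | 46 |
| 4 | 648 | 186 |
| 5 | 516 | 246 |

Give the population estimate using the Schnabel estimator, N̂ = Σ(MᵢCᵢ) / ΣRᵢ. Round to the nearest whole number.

Marked at large before each occasion: Mᵢ = Σⱼ<ᵢ (Cⱼ − Rⱼ) → M1=0, M2=148, M3=546, M4=703, M5=1165
Σ MᵢCᵢ = 0·148 + 148·424 + 546·203 + 703·648 + 1165·516 = 0 + 62752 + 110838 + 455544 + 601140 = 1230274
Σ Rᵢ = 0 + 26 + 46 + 186 + 246 = 504
N̂ = 1230274 / 504 ≈ 2441.0 → 2441

N ≈ 2441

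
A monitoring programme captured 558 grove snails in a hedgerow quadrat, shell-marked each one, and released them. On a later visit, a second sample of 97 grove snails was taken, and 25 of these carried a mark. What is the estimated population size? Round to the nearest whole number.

N ≈ 2165

The marked fraction in the recapture sample should equal the marked fraction in the population: 25/97 = 558/N.
N = (558 × 97) / 25 = 54126 / 25 ≈ 2165.0 → 2165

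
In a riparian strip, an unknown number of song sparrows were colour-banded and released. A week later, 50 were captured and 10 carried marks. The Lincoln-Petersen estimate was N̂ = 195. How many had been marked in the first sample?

M = 39

From N = M·C/R: M = N·R / C = 195·10 / 50 = 1950 / 50 = 39.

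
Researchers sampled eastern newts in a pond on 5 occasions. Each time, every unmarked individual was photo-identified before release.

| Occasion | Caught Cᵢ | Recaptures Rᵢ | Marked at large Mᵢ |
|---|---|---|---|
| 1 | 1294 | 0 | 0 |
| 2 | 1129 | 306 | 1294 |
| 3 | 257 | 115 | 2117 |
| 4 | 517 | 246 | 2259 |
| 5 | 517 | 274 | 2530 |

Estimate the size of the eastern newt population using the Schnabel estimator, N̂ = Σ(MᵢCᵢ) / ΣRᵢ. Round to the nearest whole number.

N ≈ 4762

Σ MᵢCᵢ = 0·1294 + 1294·1129 + 2117·257 + 2259·517 + 2530·517 = 0 + 1460926 + 544069 + 1167903 + 1308010 = 4480908
Σ Rᵢ = 0 + 306 + 115 + 246 + 274 = 941
N̂ = 4480908 / 941 ≈ 4761.9 → 4762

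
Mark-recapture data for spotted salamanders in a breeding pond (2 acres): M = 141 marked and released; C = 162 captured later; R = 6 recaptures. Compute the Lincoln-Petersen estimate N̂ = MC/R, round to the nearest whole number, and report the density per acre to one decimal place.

N̂ = 141·162/6 = 22842/6 = 3807
Density = N̂ / area = 3807 / 2 ≈ 1903.50 → 1903.5 per acre

density ≈ 1903.5 spotted salamanders per acre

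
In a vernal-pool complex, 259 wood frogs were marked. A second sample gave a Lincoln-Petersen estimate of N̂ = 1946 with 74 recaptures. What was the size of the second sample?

From N = M·C/R: C = N·R / M = 1946·74 / 259 = 144004 / 259 = 556.

C = 556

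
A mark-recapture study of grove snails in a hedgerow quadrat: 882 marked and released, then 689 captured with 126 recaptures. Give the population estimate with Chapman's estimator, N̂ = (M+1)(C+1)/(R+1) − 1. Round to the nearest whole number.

N̂ = (882+1)(689+1)/(126+1) − 1 = 883·690/127 − 1
= 609270/127 − 1 ≈ 4797.4 − 1 ≈ 4796.4 → 4796

N ≈ 4796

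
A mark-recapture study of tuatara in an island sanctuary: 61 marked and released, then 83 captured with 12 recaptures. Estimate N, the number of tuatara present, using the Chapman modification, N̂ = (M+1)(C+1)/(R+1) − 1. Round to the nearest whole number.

N ≈ 400

N̂ = (61+1)(83+1)/(12+1) − 1 = 62·84/13 − 1
= 5208/13 − 1 ≈ 400.6 − 1 ≈ 399.6 → 400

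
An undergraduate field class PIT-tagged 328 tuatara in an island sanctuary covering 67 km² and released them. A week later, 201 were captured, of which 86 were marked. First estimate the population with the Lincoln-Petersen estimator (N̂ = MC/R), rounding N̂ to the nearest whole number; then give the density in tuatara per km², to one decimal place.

density ≈ 11.4 tuatara per km²

N̂ = 328·201/86 = 65928/86 ≈ 766.6 → 767
Density = N̂ / area = 767 / 67 ≈ 11.448 → 11.4 per km²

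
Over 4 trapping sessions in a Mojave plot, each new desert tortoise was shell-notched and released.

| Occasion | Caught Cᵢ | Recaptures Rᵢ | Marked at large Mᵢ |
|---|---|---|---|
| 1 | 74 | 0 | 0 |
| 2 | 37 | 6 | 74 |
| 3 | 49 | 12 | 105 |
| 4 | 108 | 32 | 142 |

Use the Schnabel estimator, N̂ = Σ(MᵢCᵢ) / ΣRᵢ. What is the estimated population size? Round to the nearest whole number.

Σ MᵢCᵢ = 0·74 + 74·37 + 105·49 + 142·108 = 0 + 2738 + 5145 + 15336 = 23219
Σ Rᵢ = 0 + 6 + 12 + 32 = 50
N̂ = 23219 / 50 ≈ 464.4 → 464

N ≈ 464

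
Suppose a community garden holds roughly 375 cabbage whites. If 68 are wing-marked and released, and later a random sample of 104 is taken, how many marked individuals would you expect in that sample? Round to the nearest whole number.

expected recaptures ≈ 19

The marked fraction of the population is 68/375, so in a sample of 104 expect C·(M/N) marked.
E[R] = 68 × 104 / 375 = 7072 / 375 ≈ 18.9 → 19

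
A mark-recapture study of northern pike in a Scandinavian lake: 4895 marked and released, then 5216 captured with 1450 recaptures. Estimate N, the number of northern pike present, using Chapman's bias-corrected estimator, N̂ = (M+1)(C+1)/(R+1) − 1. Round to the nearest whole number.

N̂ = (4895+1)(5216+1)/(1450+1) − 1 = 4896·5217/1451 − 1
= 25542432/1451 − 1 ≈ 17603.3 − 1 ≈ 17602.3 → 17602

N ≈ 17,602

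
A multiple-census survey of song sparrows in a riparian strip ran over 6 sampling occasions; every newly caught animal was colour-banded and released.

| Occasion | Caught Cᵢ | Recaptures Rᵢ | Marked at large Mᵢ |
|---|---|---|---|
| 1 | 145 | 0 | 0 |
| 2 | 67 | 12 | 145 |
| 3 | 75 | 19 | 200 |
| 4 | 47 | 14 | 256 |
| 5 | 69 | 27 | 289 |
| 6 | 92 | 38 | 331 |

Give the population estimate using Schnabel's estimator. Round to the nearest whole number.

Σ MᵢCᵢ = 0·145 + 145·67 + 200·75 + 256·47 + 289·69 + 331·92 = 0 + 9715 + 15000 + 12032 + 19941 + 30452 = 87140
Σ Rᵢ = 0 + 12 + 19 + 14 + 27 + 38 = 110
N̂ = 87140 / 110 ≈ 792.2 → 792

N ≈ 792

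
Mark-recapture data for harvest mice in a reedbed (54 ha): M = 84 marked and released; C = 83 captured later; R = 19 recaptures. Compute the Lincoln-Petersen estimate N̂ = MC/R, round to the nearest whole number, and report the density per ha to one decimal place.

density ≈ 6.8 harvest mice per ha

N̂ = 84·83/19 = 6972/19 ≈ 366.9 → 367
Density = N̂ / area = 367 / 54 ≈ 6.80 → 6.8 per ha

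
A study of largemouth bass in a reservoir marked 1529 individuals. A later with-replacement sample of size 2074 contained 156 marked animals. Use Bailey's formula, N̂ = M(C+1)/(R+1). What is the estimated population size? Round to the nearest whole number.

N̂ = 1529·(2074+1)/(156+1) = 1529·2075/157 = 3172675/157 ≈ 20208.1 → 20208

N ≈ 20,208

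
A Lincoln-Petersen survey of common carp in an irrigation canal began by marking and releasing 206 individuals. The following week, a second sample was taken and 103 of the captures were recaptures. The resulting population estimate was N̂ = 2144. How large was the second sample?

C = 1072

From N = M·C/R: C = N·R / M = 2144·103 / 206 = 220832 / 206 = 1072.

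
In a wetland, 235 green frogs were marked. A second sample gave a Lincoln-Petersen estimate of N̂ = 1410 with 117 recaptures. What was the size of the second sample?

From N = M·C/R: C = N·R / M = 1410·117 / 235 = 164970 / 235 = 702.

C = 702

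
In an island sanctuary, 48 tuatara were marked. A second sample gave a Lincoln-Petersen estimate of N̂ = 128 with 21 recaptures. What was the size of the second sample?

From N = M·C/R: C = N·R / M = 128·21 / 48 = 2688 / 48 = 56.

C = 56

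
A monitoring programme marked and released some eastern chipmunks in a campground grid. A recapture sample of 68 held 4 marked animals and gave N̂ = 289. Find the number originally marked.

From N = M·C/R: M = N·R / C = 289·4 / 68 = 1156 / 68 = 17.

M = 17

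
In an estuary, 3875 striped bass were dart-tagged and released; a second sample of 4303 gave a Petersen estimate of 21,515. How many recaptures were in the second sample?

R = 775

From N = M·C/R: R = M·C / N = 3875·4303 / 21515 = 16674125 / 21515 = 775.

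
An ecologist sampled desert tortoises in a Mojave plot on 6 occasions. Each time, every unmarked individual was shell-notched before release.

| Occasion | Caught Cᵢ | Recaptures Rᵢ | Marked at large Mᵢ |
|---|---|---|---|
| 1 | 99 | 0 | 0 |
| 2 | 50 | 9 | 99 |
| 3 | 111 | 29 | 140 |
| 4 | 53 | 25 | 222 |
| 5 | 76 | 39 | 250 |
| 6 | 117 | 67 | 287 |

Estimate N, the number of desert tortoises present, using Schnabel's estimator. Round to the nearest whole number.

N ≈ 502

Σ MᵢCᵢ = 0·99 + 99·50 + 140·111 + 222·53 + 250·76 + 287·117 = 0 + 4950 + 15540 + 11766 + 19000 + 33579 = 84835
Σ Rᵢ = 0 + 9 + 29 + 25 + 39 + 67 = 169
N̂ = 84835 / 169 ≈ 502.0 → 502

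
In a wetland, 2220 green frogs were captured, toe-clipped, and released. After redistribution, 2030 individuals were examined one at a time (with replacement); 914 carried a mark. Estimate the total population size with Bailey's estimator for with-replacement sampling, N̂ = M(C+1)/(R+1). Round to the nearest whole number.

N ≈ 4928

N̂ = 2220·(2030+1)/(914+1) = 2220·2031/915 = 4508820/915 ≈ 4927.7 → 4928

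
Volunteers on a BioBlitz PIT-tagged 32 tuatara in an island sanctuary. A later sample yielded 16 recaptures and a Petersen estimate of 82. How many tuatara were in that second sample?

From N = M·C/R: C = N·R / M = 82·16 / 32 = 1312 / 32 = 41.

C = 41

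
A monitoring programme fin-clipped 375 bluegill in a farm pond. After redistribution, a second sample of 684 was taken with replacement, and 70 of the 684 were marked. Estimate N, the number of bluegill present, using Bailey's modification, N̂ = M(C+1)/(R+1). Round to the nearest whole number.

N ≈ 3618

N̂ = 375·(684+1)/(70+1) = 375·685/71 = 256875/71 ≈ 3618.0 → 3618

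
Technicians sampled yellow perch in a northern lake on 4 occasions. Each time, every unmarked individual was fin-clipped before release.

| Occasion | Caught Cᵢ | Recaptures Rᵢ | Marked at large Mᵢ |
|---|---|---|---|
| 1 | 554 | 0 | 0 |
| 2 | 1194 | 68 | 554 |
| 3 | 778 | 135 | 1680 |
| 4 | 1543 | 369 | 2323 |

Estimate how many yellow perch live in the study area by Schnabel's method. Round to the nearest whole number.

N ≈ 9708

Σ MᵢCᵢ = 0·554 + 554·1194 + 1680·778 + 2323·1543 = 0 + 661476 + 1307040 + 3584389 = 5552905
Σ Rᵢ = 0 + 68 + 135 + 369 = 572
N̂ = 5552905 / 572 ≈ 9707.9 → 9708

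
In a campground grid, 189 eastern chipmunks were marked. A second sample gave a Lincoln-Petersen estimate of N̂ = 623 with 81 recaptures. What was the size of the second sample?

From N = M·C/R: C = N·R / M = 623·81 / 189 = 50463 / 189 = 267.

C = 267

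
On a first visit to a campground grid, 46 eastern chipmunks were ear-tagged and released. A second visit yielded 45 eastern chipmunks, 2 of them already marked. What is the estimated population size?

Lincoln-Petersen assumes M/N = R/C, so N = M·C / R.
N = (46 × 45) / 2 = 2070 / 2 = 1035

N = 1035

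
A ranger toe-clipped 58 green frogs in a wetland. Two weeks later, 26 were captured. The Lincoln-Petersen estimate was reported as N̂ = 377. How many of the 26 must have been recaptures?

From N = M·C/R: R = M·C / N = 58·26 / 377 = 1508 / 377 = 4.

R = 4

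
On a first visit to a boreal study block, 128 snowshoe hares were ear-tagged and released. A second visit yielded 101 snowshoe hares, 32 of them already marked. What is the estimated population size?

The marked fraction in the recapture sample should equal the marked fraction in the population: 32/101 = 128/N.
N = (128 × 101) / 32 = 12928 / 32 = 404

N = 404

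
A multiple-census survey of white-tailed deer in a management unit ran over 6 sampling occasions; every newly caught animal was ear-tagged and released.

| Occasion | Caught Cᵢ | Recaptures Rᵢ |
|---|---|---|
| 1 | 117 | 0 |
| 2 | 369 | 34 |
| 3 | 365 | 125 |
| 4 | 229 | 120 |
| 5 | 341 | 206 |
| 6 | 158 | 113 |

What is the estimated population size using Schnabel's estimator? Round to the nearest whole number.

Marked at large before each occasion: Mᵢ = Σⱼ<ᵢ (Cⱼ − Rⱼ) → M1=0, M2=117, M3=452, M4=692, M5=801, M6=936
Σ MᵢCᵢ = 0·117 + 117·369 + 452·365 + 692·229 + 801·341 + 936·158 = 0 + 43173 + 164980 + 158468 + 273141 + 147888 = 787650
Σ Rᵢ = 0 + 34 + 125 + 120 + 206 + 113 = 598
N̂ = 787650 / 598 ≈ 1317.1 → 1317

N ≈ 1317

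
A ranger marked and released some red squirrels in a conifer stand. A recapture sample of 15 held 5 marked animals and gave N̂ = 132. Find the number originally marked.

From N = M·C/R: M = N·R / C = 132·5 / 15 = 660 / 15 = 44.

M = 44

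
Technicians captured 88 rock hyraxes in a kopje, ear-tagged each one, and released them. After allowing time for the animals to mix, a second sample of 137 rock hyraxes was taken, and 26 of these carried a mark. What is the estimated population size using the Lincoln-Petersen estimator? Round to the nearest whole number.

Lincoln-Petersen assumes M/N = R/C, so N = M·C / R.
N = (88 × 137) / 26 = 12056 / 26 ≈ 463.7 → 464

N ≈ 464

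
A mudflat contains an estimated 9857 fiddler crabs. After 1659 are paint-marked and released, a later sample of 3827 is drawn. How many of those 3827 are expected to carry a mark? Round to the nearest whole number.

Expected recaptures E[R] = M·C / N.
E[R] = 1659 × 3827 / 9857 = 6348993 / 9857 ≈ 644.1 → 644

expected recaptures ≈ 644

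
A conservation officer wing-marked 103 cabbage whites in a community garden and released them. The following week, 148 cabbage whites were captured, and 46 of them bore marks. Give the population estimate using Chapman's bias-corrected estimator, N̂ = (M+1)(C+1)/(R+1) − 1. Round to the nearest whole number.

N ≈ 329

N̂ = (103+1)(148+1)/(46+1) − 1 = 104·149/47 − 1
= 15496/47 − 1 ≈ 329.7 − 1 ≈ 328.7 → 329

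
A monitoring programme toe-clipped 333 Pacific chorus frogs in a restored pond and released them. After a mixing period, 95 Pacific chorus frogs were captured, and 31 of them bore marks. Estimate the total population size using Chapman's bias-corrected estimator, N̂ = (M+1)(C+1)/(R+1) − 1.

N = 1001

N̂ = (333+1)(95+1)/(31+1) − 1 = 334·96/32 − 1
= 32064/32 − 1 = 1002 − 1 = 1001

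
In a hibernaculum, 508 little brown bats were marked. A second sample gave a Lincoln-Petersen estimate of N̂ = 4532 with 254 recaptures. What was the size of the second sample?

C = 2266

From N = M·C/R: C = N·R / M = 4532·254 / 508 = 1151128 / 508 = 2266.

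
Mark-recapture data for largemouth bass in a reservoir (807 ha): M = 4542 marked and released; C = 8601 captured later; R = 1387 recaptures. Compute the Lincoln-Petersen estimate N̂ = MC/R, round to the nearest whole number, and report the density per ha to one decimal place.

density ≈ 34.9 largemouth bass per ha

N̂ = 4542·8601/1387 = 39065742/1387 ≈ 28165.6 → 28166
Density = N̂ / area = 28166 / 807 ≈ 34.90 → 34.9 per ha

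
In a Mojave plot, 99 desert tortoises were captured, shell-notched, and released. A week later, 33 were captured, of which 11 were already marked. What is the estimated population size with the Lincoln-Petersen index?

N = (99 × 33) / 11 = 3267 / 11 = 297

N = 297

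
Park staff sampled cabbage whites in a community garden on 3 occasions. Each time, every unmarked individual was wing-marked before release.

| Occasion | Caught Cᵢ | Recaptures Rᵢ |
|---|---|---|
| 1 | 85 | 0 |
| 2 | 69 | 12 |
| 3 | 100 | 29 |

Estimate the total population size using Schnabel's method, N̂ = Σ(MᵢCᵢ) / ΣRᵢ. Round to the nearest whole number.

Marked at large before each occasion: Mᵢ = Σⱼ<ᵢ (Cⱼ − Rⱼ) → M1=0, M2=85, M3=142
Σ MᵢCᵢ = 0·85 + 85·69 + 142·100 = 0 + 5865 + 14200 = 20065
Σ Rᵢ = 0 + 12 + 29 = 41
N̂ = 20065 / 41 ≈ 489.4 → 489

N ≈ 489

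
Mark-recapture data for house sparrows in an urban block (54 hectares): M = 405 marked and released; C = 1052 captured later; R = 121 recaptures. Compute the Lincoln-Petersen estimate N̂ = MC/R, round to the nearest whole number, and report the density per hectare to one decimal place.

density ≈ 65.2 house sparrows per hectare

N̂ = 405·1052/121 = 426060/121 ≈ 3521.2 → 3521
Density = N̂ / area = 3521 / 54 ≈ 65.20 → 65.2 per hectare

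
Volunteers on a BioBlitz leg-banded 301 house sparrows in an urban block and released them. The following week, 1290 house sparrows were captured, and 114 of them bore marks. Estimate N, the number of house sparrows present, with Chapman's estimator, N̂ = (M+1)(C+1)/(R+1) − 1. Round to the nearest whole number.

N̂ = (301+1)(1290+1)/(114+1) − 1 = 302·1291/115 − 1
= 389882/115 − 1 ≈ 3390.3 − 1 ≈ 3389.3 → 3389

N ≈ 3389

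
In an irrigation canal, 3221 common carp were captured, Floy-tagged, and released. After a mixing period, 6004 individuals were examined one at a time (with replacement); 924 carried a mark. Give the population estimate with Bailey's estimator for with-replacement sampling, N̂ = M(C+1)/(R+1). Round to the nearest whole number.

N ≈ 20,910

N̂ = 3221·(6004+1)/(924+1) = 3221·6005/925 = 19342105/925 ≈ 20910.4 → 20910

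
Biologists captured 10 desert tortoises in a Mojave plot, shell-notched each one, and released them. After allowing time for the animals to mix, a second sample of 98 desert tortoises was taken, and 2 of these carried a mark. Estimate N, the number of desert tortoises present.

N = 490

If marked individuals mix randomly, R/C ≈ M/N, giving N ≈ M·C/R.
N = (10 × 98) / 2 = 980 / 2 = 490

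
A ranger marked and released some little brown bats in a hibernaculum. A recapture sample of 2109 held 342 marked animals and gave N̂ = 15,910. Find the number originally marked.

From N = M·C/R: M = N·R / C = 15910·342 / 2109 = 5441220 / 2109 = 2580.

M = 2580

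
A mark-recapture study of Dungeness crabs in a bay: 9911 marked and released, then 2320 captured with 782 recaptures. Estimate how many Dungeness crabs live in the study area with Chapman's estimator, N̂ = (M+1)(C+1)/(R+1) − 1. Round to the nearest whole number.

N̂ = (9911+1)(2320+1)/(782+1) − 1 = 9912·2321/783 − 1
= 23005752/783 − 1 ≈ 29381.5 − 1 ≈ 29380.5 → 29381

N ≈ 29,381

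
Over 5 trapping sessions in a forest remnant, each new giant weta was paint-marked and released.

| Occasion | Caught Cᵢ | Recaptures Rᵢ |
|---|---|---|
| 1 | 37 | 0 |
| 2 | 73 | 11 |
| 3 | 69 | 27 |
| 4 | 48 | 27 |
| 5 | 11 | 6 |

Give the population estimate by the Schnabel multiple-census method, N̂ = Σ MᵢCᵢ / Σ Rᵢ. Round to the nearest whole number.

Marked at large before each occasion: Mᵢ = Σⱼ<ᵢ (Cⱼ − Rⱼ) → M1=0, M2=37, M3=99, M4=141, M5=162
Σ MᵢCᵢ = 0·37 + 37·73 + 99·69 + 141·48 + 162·11 = 0 + 2701 + 6831 + 6768 + 1782 = 18082
Σ Rᵢ = 0 + 11 + 27 + 27 + 6 = 71
N̂ = 18082 / 71 ≈ 254.7 → 255

N ≈ 255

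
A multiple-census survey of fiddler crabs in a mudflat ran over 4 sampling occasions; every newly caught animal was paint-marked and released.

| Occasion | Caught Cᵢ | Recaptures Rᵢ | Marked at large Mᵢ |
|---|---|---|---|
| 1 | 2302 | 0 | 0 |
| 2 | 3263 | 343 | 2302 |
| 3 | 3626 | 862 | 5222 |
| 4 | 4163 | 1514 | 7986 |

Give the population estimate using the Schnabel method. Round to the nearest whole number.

Σ MᵢCᵢ = 0·2302 + 2302·3263 + 5222·3626 + 7986·4163 = 0 + 7511426 + 18934972 + 33245718 = 59692116
Σ Rᵢ = 0 + 343 + 862 + 1514 = 2719
N̂ = 59692116 / 2719 ≈ 21953.7 → 21954

N ≈ 21,954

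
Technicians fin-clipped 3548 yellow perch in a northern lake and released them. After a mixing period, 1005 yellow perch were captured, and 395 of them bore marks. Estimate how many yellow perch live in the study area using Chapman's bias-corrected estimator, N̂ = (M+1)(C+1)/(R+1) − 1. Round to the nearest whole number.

N ≈ 9015

N̂ = (3548+1)(1005+1)/(395+1) − 1 = 3549·1006/396 − 1
= 3570294/396 − 1 ≈ 9015.9 − 1 ≈ 9014.9 → 9015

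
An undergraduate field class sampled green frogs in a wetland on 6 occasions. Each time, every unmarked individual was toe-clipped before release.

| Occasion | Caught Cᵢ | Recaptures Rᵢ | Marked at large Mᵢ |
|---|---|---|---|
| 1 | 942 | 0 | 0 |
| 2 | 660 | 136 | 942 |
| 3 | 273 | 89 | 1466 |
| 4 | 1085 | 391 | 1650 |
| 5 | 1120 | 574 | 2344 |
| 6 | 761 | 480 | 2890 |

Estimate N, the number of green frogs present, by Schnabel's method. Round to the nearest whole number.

N ≈ 4573

Σ MᵢCᵢ = 0·942 + 942·660 + 1466·273 + 1650·1085 + 2344·1120 + 2890·761 = 0 + 621720 + 400218 + 1790250 + 2625280 + 2199290 = 7636758
Σ Rᵢ = 0 + 136 + 89 + 391 + 574 + 480 = 1670
N̂ = 7636758 / 1670 ≈ 4572.9 → 4573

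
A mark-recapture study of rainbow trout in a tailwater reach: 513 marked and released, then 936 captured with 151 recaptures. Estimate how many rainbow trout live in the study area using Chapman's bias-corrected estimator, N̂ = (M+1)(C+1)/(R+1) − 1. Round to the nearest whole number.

N̂ = (513+1)(936+1)/(151+1) − 1 = 514·937/152 − 1
= 481618/152 − 1 ≈ 3168.5 − 1 ≈ 3167.5 → 3168

N ≈ 3168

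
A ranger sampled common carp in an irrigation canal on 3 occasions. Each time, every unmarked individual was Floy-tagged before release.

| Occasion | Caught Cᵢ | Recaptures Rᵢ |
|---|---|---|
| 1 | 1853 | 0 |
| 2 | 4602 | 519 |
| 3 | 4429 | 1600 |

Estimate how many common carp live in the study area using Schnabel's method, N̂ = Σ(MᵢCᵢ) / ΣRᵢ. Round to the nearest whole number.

Marked at large before each occasion: Mᵢ = Σⱼ<ᵢ (Cⱼ − Rⱼ) → M1=0, M2=1853, M3=5936
Σ MᵢCᵢ = 0·1853 + 1853·4602 + 5936·4429 = 0 + 8527506 + 26290544 = 34818050
Σ Rᵢ = 0 + 519 + 1600 = 2119
N̂ = 34818050 / 2119 ≈ 16431.4 → 16431

N ≈ 16,431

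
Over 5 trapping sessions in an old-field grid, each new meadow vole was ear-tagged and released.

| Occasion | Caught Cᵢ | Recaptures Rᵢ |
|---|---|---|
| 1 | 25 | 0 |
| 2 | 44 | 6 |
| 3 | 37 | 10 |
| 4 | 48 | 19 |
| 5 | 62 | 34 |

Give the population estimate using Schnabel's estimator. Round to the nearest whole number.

N ≈ 219

Marked at large before each occasion: Mᵢ = Σⱼ<ᵢ (Cⱼ − Rⱼ) → M1=0, M2=25, M3=63, M4=90, M5=119
Σ MᵢCᵢ = 0·25 + 25·44 + 63·37 + 90·48 + 119·62 = 0 + 1100 + 2331 + 4320 + 7378 = 15129
Σ Rᵢ = 0 + 6 + 10 + 19 + 34 = 69
N̂ = 15129 / 69 ≈ 219.3 → 219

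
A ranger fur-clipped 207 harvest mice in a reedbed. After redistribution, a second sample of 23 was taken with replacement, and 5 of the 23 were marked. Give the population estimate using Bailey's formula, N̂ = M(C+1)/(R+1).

N̂ = 207·(23+1)/(5+1) = 207·24/6 = 4968/6 = 828

N = 828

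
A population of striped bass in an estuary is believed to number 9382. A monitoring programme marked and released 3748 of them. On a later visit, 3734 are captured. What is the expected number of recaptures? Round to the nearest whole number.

expected recaptures ≈ 1492

Expected recaptures E[R] = M·C / N.
E[R] = 3748 × 3734 / 9382 = 13995032 / 9382 ≈ 1491.7 → 1492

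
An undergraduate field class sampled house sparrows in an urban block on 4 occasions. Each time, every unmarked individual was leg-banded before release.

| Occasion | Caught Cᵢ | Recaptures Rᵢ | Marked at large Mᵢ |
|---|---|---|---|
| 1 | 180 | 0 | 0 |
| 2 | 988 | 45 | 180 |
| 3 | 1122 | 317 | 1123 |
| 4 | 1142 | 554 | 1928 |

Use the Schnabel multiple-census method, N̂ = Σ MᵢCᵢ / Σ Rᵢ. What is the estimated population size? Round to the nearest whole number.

Σ MᵢCᵢ = 0·180 + 180·988 + 1123·1122 + 1928·1142 = 0 + 177840 + 1260006 + 2201776 = 3639622
Σ Rᵢ = 0 + 45 + 317 + 554 = 916
N̂ = 3639622 / 916 ≈ 3973.4 → 3973

N ≈ 3973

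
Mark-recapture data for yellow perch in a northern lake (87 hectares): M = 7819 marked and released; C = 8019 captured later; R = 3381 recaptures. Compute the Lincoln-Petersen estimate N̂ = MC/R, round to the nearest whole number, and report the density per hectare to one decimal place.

density ≈ 213.2 yellow perch per hectare

N̂ = 7819·8019/3381 = 62700561/3381 ≈ 18545.0 → 18545
Density = N̂ / area = 18545 / 87 ≈ 213.16 → 213.2 per hectare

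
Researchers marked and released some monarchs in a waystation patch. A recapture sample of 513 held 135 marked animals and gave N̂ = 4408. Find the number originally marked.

M = 1160

From N = M·C/R: M = N·R / C = 4408·135 / 513 = 595080 / 513 = 1160.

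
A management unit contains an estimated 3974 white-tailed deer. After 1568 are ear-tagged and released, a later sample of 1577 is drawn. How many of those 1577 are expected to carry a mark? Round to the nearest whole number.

The marked fraction of the population is 1568/3974, so in a sample of 1577 expect C·(M/N) marked.
E[R] = 1568 × 1577 / 3974 = 2472736 / 3974 ≈ 622.2 → 622

expected recaptures ≈ 622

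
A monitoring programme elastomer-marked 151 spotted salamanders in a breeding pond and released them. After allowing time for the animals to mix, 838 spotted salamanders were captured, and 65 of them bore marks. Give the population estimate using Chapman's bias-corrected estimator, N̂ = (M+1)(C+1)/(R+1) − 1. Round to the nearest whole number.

N̂ = (151+1)(838+1)/(65+1) − 1 = 152·839/66 − 1
= 127528/66 − 1 ≈ 1932.2 − 1 ≈ 1931.2 → 1931

N ≈ 1931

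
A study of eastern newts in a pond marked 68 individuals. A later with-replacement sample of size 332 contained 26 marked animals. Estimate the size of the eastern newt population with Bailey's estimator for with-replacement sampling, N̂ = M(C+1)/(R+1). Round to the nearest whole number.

N̂ = 68·(332+1)/(26+1) = 68·333/27 = 22644/27 ≈ 838.7 → 839

N ≈ 839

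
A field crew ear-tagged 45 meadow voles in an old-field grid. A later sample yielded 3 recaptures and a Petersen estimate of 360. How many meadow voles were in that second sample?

C = 24

From N = M·C/R: C = N·R / M = 360·3 / 45 = 1080 / 45 = 24.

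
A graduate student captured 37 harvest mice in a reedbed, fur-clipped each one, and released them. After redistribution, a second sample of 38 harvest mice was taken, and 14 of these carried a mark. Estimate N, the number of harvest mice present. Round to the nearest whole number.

N ≈ 100

N = (37 × 38) / 14 = 1406 / 14 ≈ 100.4 → 100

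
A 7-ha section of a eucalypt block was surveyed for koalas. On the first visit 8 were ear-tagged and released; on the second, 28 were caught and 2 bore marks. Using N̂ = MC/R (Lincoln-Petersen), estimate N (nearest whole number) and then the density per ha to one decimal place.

N̂ = 8·28/2 = 224/2 = 112
Density = N̂ / area = 112 / 7 = 16.0 per ha

density ≈ 16.0 koalas per ha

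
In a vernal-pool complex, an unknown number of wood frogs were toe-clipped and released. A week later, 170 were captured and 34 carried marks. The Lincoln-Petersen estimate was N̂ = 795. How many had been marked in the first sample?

From N = M·C/R: M = N·R / C = 795·34 / 170 = 27030 / 170 = 159.

M = 159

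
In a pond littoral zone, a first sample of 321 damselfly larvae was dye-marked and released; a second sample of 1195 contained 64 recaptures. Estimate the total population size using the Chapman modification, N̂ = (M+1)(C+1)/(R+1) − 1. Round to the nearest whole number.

N ≈ 5924

N̂ = (321+1)(1195+1)/(64+1) − 1 = 322·1196/65 − 1
= 385112/65 − 1 ≈ 5924.8 − 1 ≈ 5923.8 → 5924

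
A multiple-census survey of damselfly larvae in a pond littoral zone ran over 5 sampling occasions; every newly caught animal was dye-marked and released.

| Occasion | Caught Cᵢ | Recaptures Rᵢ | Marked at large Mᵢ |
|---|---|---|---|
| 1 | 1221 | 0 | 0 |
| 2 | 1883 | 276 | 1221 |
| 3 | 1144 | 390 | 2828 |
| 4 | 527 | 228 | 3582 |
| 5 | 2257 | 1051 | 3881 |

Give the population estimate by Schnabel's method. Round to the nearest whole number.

N ≈ 8320

Σ MᵢCᵢ = 0·1221 + 1221·1883 + 2828·1144 + 3582·527 + 3881·2257 = 0 + 2299143 + 3235232 + 1887714 + 8759417 = 16181506
Σ Rᵢ = 0 + 276 + 390 + 228 + 1051 = 1945
N̂ = 16181506 / 1945 ≈ 8319.5 → 8320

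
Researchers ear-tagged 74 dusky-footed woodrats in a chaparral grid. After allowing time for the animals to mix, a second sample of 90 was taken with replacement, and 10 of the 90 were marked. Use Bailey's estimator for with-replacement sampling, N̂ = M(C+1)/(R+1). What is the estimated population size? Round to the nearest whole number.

N ≈ 612

N̂ = 74·(90+1)/(10+1) = 74·91/11 = 6734/11 ≈ 612.2 → 612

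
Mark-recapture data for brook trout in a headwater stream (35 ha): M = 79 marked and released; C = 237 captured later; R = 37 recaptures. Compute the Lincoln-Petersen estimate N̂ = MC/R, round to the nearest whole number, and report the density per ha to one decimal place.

N̂ = 79·237/37 = 18723/37 ≈ 506.0 → 506
Density = N̂ / area = 506 / 35 ≈ 14.46 → 14.5 per ha

density ≈ 14.5 brook trout per ha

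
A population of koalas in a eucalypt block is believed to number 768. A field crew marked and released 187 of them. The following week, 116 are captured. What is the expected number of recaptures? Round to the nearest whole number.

The marked fraction of the population is 187/768, so in a sample of 116 expect C·(M/N) marked.
E[R] = 187 × 116 / 768 = 21692 / 768 ≈ 28.2 → 28

expected recaptures ≈ 28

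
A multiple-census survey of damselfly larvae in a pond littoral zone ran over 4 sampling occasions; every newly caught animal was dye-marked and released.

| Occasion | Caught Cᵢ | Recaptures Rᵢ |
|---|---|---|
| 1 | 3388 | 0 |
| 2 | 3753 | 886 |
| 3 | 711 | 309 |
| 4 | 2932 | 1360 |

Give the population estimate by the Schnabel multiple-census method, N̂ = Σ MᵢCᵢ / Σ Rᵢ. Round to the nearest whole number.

Marked at large before each occasion: Mᵢ = Σⱼ<ᵢ (Cⱼ − Rⱼ) → M1=0, M2=3388, M3=6255, M4=6657
Σ MᵢCᵢ = 0·3388 + 3388·3753 + 6255·711 + 6657·2932 = 0 + 12715164 + 4447305 + 19518324 = 36680793
Σ Rᵢ = 0 + 886 + 309 + 1360 = 2555
N̂ = 36680793 / 2555 ≈ 14356.47 → 14356

N ≈ 14,356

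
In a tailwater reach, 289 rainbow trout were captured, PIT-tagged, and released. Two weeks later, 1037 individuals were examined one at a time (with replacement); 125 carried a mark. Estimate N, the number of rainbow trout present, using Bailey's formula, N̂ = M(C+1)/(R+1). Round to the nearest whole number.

N ≈ 2381

N̂ = 289·(1037+1)/(125+1) = 289·1038/126 = 299982/126 ≈ 2380.8 → 2381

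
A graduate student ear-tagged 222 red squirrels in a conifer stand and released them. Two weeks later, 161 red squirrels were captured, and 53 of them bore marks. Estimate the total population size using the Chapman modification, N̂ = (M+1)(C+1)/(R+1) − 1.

N̂ = (222+1)(161+1)/(53+1) − 1 = 223·162/54 − 1
= 36126/54 − 1 = 669 − 1 = 668

N = 668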